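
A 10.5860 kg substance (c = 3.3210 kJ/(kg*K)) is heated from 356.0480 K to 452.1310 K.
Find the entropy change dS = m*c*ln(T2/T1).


T2/T1 = 1.2699
ln(T2/T1) = 0.2389
dS = 10.5860 * 3.3210 * 0.2389 = 8.3990 kJ/K

8.3990 kJ/K


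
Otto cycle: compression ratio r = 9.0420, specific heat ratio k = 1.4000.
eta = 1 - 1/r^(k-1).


r^(k-1) = 2.4127
eta = 1 - 1/2.4127 = 0.5855 = 58.5529%

58.5529%


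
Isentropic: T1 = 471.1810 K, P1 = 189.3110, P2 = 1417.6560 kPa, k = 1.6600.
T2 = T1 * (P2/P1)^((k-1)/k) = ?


(k-1)/k = 0.3976
(P2/P1)^exp = 2.2266
T2 = 471.1810 * 2.2266 = 1049.1529 K

1049.1529 K


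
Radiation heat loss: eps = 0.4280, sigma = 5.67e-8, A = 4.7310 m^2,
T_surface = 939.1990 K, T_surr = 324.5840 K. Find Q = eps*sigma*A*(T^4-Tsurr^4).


T^4 = 7.7809e+11
Tsurr^4 = 1.1100e+10
Q = 0.4280 * 5.67e-8 * 4.7310 * 7.6699e+11 = 88058.3107 W

88058.3107 W


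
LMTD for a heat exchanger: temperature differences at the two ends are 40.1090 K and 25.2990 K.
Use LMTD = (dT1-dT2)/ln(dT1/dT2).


dT1/dT2 = 1.5854
ln(dT1/dT2) = 0.4608
LMTD = 14.8100 / 0.4608 = 32.1373 K

32.1373 K


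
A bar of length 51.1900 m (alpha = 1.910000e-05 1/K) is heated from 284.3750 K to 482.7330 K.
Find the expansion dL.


dT = 198.3580 K
dL = 1.910000e-05 * 51.1900 * 198.3580 = 0.193940 m
L_final = 51.383940 m

dL = 0.193940 m


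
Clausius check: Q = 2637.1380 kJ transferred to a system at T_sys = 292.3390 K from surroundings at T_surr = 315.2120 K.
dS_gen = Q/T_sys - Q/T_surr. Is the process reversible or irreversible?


dS_sys = 2637.1380/292.3390 = 9.0208 kJ/K
dS_surr = -2637.1380/315.2120 = -8.3662 kJ/K
dS_gen = 9.0208 - 8.3662 = 0.6546 kJ/K (irreversible)

dS_gen = 0.6546 kJ/K, irreversible


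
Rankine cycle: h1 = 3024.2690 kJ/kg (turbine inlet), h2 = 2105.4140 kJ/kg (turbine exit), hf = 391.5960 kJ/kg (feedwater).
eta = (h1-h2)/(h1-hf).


W = 918.8550 kJ/kg
Q_in = 2632.6730 kJ/kg
eta = 0.3490 = 34.9020%

eta = 34.9020%


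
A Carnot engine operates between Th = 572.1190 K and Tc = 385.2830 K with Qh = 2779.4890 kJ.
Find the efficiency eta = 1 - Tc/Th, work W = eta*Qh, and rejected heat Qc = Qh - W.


eta = 1 - 385.2830/572.1190 = 0.3266
W = 0.3266 * 2779.4890 = 907.6933 kJ
Qc = 2779.4890 - 907.6933 = 1871.7957 kJ

eta = 32.6568%, W = 907.6933 kJ, Qc = 1871.7957 kJ


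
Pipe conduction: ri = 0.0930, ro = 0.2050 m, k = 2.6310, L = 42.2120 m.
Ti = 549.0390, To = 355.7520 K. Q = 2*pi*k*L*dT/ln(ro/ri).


dT = 193.2870 K
ln(ro/ri) = 0.7904
Q = 2*pi*2.6310*42.2120*193.2870 / 0.7904 = 170642.2615 W

170642.2615 W


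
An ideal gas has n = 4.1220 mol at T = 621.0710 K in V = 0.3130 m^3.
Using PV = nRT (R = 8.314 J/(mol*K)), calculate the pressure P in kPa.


P = nRT/V = 4.1220 * 8.314 * 621.0710 / 0.3130
= 21284.2945 / 0.3130 = 68000.9408 Pa = 68.0009 kPa

68.0009 kPa


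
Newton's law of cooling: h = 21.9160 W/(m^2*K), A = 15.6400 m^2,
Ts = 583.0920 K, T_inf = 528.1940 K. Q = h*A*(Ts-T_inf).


dT = 54.8980 K
Q = 21.9160 * 15.6400 * 54.8980 = 18817.1810 W

18817.1810 W


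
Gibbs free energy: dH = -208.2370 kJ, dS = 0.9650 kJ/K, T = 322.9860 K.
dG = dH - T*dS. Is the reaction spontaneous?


T*dS = 322.9860 * 0.9650 = 311.6815 kJ
dG = -208.2370 - 311.6815 = -519.9185 kJ (spontaneous)

dG = -519.9185 kJ, spontaneous


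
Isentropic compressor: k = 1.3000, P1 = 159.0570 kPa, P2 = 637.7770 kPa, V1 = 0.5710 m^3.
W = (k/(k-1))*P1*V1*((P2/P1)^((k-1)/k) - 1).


(k-1)/k = 0.2308
(P2/P1)^exp = 1.3778
W = 4.3333 * 159.0570 * 0.5710 * (1.3778 - 1) = 148.6801 kJ

148.6801 kJ


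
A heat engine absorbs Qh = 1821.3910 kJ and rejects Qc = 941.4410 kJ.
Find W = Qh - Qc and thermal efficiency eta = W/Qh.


W = 1821.3910 - 941.4410 = 879.9500 kJ
eta = 879.9500 / 1821.3910 = 0.4831 = 48.3120%

W = 879.9500 kJ, eta = 48.3120%


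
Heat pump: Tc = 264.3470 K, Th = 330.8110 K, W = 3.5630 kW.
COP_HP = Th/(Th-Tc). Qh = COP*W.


COP = 330.8110 / 66.4640 = 4.9773
Qh = 4.9773 * 3.5630 = 17.7341 kW

COP = 4.9773, Qh = 17.7341 kW


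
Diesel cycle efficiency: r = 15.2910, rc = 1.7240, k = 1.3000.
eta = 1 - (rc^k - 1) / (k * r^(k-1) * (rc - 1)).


r^(k-1) = 2.2664
rc^k = 2.0300
eta = 0.5171 = 51.7131%

51.7131%


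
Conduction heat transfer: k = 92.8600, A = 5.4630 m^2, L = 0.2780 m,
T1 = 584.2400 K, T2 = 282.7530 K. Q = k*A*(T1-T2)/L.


dT = 301.4870 K
Q = 92.8600 * 5.4630 * 301.4870 / 0.2780 = 550153.2390 W

550153.2390 W


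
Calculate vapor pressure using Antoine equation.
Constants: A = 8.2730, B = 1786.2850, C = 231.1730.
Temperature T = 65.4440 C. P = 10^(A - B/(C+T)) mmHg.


C+T = 296.6170
B/(C+T) = 6.0222
log10(P) = 8.2730 - 6.0222 = 2.2508
P = 10^2.2508 = 178.1584 mmHg

178.1584 mmHg


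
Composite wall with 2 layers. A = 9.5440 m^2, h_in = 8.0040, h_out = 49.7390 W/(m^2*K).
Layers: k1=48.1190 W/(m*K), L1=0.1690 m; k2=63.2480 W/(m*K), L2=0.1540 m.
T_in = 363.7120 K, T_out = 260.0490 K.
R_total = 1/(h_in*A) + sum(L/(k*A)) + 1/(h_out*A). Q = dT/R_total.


R_conv_in = 1/(8.0040*9.5440) = 0.0131
R_1 = 0.1690/(48.1190*9.5440) = 0.0004
R_2 = 0.1540/(63.2480*9.5440) = 0.0003
R_conv_out = 1/(49.7390*9.5440) = 0.0021
R_total = 0.0158 K/W
Q = 103.6630 / 0.0158 = 6552.5080 W

R_total = 0.0158 K/W, Q = 6552.5080 W


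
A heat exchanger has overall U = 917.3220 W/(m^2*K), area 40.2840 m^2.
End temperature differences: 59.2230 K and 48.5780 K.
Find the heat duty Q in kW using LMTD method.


LMTD = 53.7248 K
Q = 917.3220 * 40.2840 * 53.7248 = 1985315.8015 W = 1985.3158 kW

1985.3158 kW


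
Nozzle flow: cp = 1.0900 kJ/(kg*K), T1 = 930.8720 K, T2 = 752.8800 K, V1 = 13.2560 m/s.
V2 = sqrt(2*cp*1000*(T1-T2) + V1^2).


dT = 177.9920 K
2*cp*1000*dT = 388022.5600
V1^2 = 175.7215
V2 = sqrt(388198.2815) = 623.0556 m/s

623.0556 m/s


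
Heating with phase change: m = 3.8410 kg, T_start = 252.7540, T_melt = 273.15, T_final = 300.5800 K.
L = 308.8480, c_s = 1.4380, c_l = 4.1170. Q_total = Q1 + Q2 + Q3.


Q1 (sensible, solid) = 3.8410 * 1.4380 * 20.3960 = 112.6544 kJ
Q2 (latent) = 3.8410 * 308.8480 = 1186.2852 kJ
Q3 (sensible, liquid) = 3.8410 * 4.1170 * 27.4300 = 433.7615 kJ
Q_total = 1732.7011 kJ

1732.7011 kJ


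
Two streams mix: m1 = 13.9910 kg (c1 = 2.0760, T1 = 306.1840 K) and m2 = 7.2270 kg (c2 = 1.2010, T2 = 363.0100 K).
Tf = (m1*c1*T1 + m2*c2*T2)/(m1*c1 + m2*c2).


num = 12044.0024
den = 37.7249
Tf = 319.2583 K

319.2583 K


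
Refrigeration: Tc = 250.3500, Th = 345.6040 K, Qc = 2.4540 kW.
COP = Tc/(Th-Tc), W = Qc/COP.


COP = 250.3500 / 95.2540 = 2.6282
W = 2.4540 / 2.6282 = 0.9337 kW

COP = 2.6282, W = 0.9337 kW


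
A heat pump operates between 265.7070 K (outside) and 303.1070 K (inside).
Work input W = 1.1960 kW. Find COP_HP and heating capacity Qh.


COP = 303.1070 / 37.4000 = 8.1045
Qh = 8.1045 * 1.1960 = 9.6929 kW

COP = 8.1045, Qh = 9.6929 kW


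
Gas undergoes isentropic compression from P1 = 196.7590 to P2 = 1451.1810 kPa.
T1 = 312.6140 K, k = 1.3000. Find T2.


(k-1)/k = 0.2308
(P2/P1)^exp = 1.5858
T2 = 312.6140 * 1.5858 = 495.7548 K

495.7548 K


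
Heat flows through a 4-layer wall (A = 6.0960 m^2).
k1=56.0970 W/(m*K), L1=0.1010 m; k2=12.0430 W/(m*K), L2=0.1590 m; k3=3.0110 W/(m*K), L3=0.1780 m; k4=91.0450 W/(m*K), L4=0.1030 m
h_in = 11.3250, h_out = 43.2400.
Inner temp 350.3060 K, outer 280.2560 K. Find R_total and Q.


R_conv_in = 1/(11.3250*6.0960) = 0.0145
R_1 = 0.1010/(56.0970*6.0960) = 0.0003
R_2 = 0.1590/(12.0430*6.0960) = 0.0022
R_3 = 0.1780/(3.0110*6.0960) = 0.0097
R_4 = 0.1030/(91.0450*6.0960) = 0.0002
R_conv_out = 1/(43.2400*6.0960) = 0.0038
R_total = 0.0306 K/W
Q = 70.0500 / 0.0306 = 2287.4942 W

R_total = 0.0306 K/W, Q = 2287.4942 W


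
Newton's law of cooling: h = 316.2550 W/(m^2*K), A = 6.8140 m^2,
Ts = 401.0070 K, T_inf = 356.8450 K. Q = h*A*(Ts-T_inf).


dT = 44.1620 K
Q = 316.2550 * 6.8140 * 44.1620 = 95167.4129 W

95167.4129 W


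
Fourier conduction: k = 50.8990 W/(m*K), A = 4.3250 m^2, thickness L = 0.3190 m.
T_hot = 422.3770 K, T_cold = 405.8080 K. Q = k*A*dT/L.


dT = 16.5690 K
Q = 50.8990 * 4.3250 * 16.5690 / 0.3190 = 11434.0734 W

11434.0734 W


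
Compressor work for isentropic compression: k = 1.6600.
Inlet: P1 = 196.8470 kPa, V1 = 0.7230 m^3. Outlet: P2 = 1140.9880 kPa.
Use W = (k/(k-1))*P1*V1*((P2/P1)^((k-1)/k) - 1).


(k-1)/k = 0.3976
(P2/P1)^exp = 2.0110
W = 2.5152 * 196.8470 * 0.7230 * (2.0110 - 1) = 361.9113 kJ

361.9113 kJ


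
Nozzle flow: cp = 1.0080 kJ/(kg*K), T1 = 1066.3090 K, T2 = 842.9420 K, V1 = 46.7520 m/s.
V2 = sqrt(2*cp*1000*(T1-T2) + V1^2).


dT = 223.3670 K
2*cp*1000*dT = 450307.8720
V1^2 = 2185.7495
V2 = sqrt(452493.6215) = 672.6765 m/s

672.6765 m/s


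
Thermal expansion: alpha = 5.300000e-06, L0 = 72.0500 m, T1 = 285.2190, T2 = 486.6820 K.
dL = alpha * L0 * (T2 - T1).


dT = 201.4630 K
dL = 5.300000e-06 * 72.0500 * 201.4630 = 0.076932 m
L_final = 72.126932 m

dL = 0.076932 m


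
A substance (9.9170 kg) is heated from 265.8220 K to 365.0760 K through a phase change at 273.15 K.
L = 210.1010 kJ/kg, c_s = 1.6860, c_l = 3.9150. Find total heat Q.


Q1 (sensible, solid) = 9.9170 * 1.6860 * 7.3280 = 122.5246 kJ
Q2 (latent) = 9.9170 * 210.1010 = 2083.5716 kJ
Q3 (sensible, liquid) = 9.9170 * 3.9150 * 91.9260 = 3569.0320 kJ
Q_total = 5775.1282 kJ

5775.1282 kJ


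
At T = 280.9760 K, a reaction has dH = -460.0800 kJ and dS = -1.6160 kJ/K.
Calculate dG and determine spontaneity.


T*dS = 280.9760 * -1.6160 = -454.0572 kJ
dG = -460.0800 + 454.0572 = -6.0228 kJ (spontaneous)

dG = -6.0228 kJ, spontaneous


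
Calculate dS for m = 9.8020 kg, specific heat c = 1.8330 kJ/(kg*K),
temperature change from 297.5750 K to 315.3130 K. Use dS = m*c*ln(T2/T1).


T2/T1 = 1.0596
ln(T2/T1) = 0.0579
dS = 9.8020 * 1.8330 * 0.0579 = 1.0403 kJ/K

1.0403 kJ/K


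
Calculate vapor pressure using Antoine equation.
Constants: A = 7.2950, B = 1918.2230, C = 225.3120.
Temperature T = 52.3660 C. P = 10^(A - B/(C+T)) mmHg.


C+T = 277.6780
B/(C+T) = 6.9081
log10(P) = 7.2950 - 6.9081 = 0.3869
P = 10^0.3869 = 2.4373 mmHg

2.4373 mmHg


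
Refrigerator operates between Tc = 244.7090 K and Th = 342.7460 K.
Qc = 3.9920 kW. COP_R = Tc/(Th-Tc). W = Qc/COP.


COP = 244.7090 / 98.0370 = 2.4961
W = 3.9920 / 2.4961 = 1.5993 kW

COP = 2.4961, W = 1.5993 kW


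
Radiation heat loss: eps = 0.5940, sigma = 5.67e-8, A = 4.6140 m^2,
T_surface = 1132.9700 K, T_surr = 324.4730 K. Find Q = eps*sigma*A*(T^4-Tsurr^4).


T^4 = 1.6477e+12
Tsurr^4 = 1.1084e+10
Q = 0.5940 * 5.67e-8 * 4.6140 * 1.6366e+12 = 254325.1068 W

254325.1068 W


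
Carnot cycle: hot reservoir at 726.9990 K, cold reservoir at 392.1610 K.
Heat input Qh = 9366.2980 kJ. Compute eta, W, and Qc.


eta = 1 - 392.1610/726.9990 = 0.4606
W = 0.4606 * 9366.2980 = 4313.8883 kJ
Qc = 9366.2980 - 4313.8883 = 5052.4097 kJ

eta = 46.0576%, W = 4313.8883 kJ, Qc = 5052.4097 kJ


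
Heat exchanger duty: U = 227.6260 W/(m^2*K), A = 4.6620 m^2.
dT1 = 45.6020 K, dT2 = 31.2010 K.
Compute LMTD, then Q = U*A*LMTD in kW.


LMTD = 37.9472 K
Q = 227.6260 * 4.6620 * 37.9472 = 40269.2341 W = 40.2692 kW

40.2692 kW


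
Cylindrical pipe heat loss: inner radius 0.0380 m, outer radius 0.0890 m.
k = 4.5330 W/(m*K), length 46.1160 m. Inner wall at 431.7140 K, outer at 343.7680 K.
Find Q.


dT = 87.9460 K
ln(ro/ri) = 0.8511
Q = 2*pi*4.5330*46.1160*87.9460 / 0.8511 = 135730.7117 W

135730.7117 W


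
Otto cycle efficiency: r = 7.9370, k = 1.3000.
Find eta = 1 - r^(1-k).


r^(k-1) = 1.8616
eta = 1 - 1/1.8616 = 0.4628 = 46.2841%

46.2841%


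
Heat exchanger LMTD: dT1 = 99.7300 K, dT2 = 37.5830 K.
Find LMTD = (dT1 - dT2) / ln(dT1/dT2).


dT1/dT2 = 2.6536
ln(dT1/dT2) = 0.9759
LMTD = 62.1470 / 0.9759 = 63.6808 K

63.6808 K


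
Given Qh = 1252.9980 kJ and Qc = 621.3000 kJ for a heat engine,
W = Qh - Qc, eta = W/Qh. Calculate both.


W = 1252.9980 - 621.3000 = 631.6980 kJ
eta = 631.6980 / 1252.9980 = 0.5041 = 50.4149%

W = 631.6980 kJ, eta = 50.4149%


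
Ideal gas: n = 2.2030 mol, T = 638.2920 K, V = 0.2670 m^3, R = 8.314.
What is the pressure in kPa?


P = nRT/V = 2.2030 * 8.314 * 638.2920 / 0.2670
= 11690.7916 / 0.2670 = 43785.7363 Pa = 43.7857 kPa

43.7857 kPa


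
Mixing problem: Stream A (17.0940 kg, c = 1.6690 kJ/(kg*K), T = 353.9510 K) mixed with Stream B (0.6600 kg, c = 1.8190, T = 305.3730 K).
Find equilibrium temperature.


num = 10464.7942
den = 29.7304
Tf = 351.9894 K

351.9894 K


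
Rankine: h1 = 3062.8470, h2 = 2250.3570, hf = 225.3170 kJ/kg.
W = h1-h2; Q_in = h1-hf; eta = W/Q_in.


W = 812.4900 kJ/kg
Q_in = 2837.5300 kJ/kg
eta = 0.2863 = 28.6337%

eta = 28.6337%


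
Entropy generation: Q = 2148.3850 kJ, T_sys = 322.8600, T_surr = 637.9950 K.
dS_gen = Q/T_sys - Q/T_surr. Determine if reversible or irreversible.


dS_sys = 2148.3850/322.8600 = 6.6542 kJ/K
dS_surr = -2148.3850/637.9950 = -3.3674 kJ/K
dS_gen = 6.6542 - 3.3674 = 3.2868 kJ/K (irreversible)

dS_gen = 3.2868 kJ/K, irreversible


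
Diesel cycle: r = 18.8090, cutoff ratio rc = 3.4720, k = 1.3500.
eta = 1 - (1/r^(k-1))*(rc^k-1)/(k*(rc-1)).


r^(k-1) = 2.7927
rc^k = 5.3676
eta = 0.5314 = 53.1364%

53.1364%


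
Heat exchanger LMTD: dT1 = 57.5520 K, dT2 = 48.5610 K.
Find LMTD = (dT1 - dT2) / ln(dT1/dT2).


dT1/dT2 = 1.1851
ln(dT1/dT2) = 0.1699
LMTD = 8.9910 / 0.1699 = 52.9293 K

52.9293 K


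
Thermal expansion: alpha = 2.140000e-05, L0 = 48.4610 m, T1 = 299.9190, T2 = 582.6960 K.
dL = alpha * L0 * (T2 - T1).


dT = 282.7770 K
dL = 2.140000e-05 * 48.4610 * 282.7770 = 0.293258 m
L_final = 48.754258 m

dL = 0.293258 m


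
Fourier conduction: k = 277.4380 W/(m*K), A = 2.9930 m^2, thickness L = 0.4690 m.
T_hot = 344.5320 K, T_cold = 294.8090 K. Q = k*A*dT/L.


dT = 49.7230 K
Q = 277.4380 * 2.9930 * 49.7230 / 0.4690 = 88035.3596 W

88035.3596 W


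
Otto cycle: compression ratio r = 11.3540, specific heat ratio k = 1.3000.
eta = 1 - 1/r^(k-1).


r^(k-1) = 2.0727
eta = 1 - 1/2.0727 = 0.5175 = 51.7547%

51.7547%


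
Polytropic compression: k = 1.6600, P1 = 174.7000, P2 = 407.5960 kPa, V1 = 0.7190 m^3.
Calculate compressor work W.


(k-1)/k = 0.3976
(P2/P1)^exp = 1.4005
W = 2.5152 * 174.7000 * 0.7190 * (1.4005 - 1) = 126.5337 kJ

126.5337 kJ


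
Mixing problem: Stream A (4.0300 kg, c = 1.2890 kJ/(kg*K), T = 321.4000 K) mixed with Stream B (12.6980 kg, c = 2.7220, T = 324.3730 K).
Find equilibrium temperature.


num = 12881.1810
den = 39.7586
Tf = 323.9846 K

323.9846 K


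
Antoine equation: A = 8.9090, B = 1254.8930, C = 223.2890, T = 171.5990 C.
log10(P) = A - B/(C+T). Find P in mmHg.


C+T = 394.8880
B/(C+T) = 3.1778
log10(P) = 8.9090 - 3.1778 = 5.7312
P = 10^5.7312 = 538461.4747 mmHg

538461.4747 mmHg


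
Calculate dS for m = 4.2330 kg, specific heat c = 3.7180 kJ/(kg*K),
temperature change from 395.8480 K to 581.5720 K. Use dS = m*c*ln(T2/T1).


T2/T1 = 1.4692
ln(T2/T1) = 0.3847
dS = 4.2330 * 3.7180 * 0.3847 = 6.0546 kJ/K

6.0546 kJ/K


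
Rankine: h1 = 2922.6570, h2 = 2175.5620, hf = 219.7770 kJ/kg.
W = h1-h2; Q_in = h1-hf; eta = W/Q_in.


W = 747.0950 kJ/kg
Q_in = 2702.8800 kJ/kg
eta = 0.2764 = 27.6407%

eta = 27.6407%


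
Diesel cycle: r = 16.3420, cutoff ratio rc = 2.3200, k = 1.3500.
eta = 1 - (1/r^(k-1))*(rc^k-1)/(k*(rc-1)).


r^(k-1) = 2.6586
rc^k = 3.1146
eta = 0.5537 = 55.3652%

55.3652%


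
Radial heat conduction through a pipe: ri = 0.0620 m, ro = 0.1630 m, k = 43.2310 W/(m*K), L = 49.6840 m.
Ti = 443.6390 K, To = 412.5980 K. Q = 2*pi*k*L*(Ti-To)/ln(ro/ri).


dT = 31.0410 K
ln(ro/ri) = 0.9666
Q = 2*pi*43.2310*49.6840*31.0410 / 0.9666 = 433384.6350 W

433384.6350 W


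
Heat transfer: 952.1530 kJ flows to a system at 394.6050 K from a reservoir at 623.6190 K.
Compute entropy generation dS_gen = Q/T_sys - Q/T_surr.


dS_sys = 952.1530/394.6050 = 2.4129 kJ/K
dS_surr = -952.1530/623.6190 = -1.5268 kJ/K
dS_gen = 2.4129 - 1.5268 = 0.8861 kJ/K (irreversible)

dS_gen = 0.8861 kJ/K, irreversible


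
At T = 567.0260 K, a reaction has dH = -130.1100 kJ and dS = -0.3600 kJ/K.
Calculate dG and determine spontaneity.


T*dS = 567.0260 * -0.3600 = -204.1294 kJ
dG = -130.1100 + 204.1294 = 74.0194 kJ (non-spontaneous)

dG = 74.0194 kJ, non-spontaneous


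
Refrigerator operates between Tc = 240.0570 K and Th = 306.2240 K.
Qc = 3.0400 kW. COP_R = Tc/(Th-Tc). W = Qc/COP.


COP = 240.0570 / 66.1670 = 3.6280
W = 3.0400 / 3.6280 = 0.8379 kW

COP = 3.6280, W = 0.8379 kW


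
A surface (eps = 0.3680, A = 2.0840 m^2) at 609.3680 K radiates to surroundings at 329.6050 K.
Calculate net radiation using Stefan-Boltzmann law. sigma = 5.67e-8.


T^4 = 1.3789e+11
Tsurr^4 = 1.1803e+10
Q = 0.3680 * 5.67e-8 * 2.0840 * 1.2608e+11 = 5482.5802 W

5482.5802 W


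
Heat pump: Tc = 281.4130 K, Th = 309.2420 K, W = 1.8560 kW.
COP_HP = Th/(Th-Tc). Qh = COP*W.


COP = 309.2420 / 27.8290 = 11.1122
Qh = 11.1122 * 1.8560 = 20.6243 kW

COP = 11.1122, Qh = 20.6243 kW


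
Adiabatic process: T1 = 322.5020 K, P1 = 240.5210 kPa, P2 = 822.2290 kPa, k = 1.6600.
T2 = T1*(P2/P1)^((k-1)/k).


(k-1)/k = 0.3976
(P2/P1)^exp = 1.6302
T2 = 322.5020 * 1.6302 = 525.7533 K

525.7533 K


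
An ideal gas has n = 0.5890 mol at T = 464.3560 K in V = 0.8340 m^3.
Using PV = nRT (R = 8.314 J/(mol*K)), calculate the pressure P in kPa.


P = nRT/V = 0.5890 * 8.314 * 464.3560 / 0.8340
= 2273.9263 / 0.8340 = 2726.5303 Pa = 2.7265 kPa

2.7265 kPa


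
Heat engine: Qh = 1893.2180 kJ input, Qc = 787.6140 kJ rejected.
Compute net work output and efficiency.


W = 1893.2180 - 787.6140 = 1105.6040 kJ
eta = 1105.6040 / 1893.2180 = 0.5840 = 58.3981%

W = 1105.6040 kJ, eta = 58.3981%


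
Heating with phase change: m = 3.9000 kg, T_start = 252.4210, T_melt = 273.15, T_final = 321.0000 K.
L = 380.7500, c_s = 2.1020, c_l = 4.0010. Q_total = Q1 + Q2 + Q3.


Q1 (sensible, solid) = 3.9000 * 2.1020 * 20.7290 = 169.9322 kJ
Q2 (latent) = 3.9000 * 380.7500 = 1484.9250 kJ
Q3 (sensible, liquid) = 3.9000 * 4.0010 * 47.8500 = 746.6466 kJ
Q_total = 2401.5038 kJ

2401.5038 kJ


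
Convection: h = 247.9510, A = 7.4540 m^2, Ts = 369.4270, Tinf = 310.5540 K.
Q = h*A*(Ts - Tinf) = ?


dT = 58.8730 K
Q = 247.9510 * 7.4540 * 58.8730 = 108810.6537 W

108810.6537 W


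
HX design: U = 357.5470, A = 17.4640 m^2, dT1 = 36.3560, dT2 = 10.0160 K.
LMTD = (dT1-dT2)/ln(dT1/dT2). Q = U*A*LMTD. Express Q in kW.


LMTD = 20.4317 K
Q = 357.5470 * 17.4640 * 20.4317 = 127579.4158 W = 127.5794 kW

127.5794 kW


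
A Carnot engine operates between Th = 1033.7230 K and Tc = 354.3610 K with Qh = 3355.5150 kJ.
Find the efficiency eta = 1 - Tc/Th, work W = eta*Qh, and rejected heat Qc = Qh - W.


eta = 1 - 354.3610/1033.7230 = 0.6572
W = 0.6572 * 3355.5150 = 2205.2420 kJ
Qc = 3355.5150 - 2205.2420 = 1150.2730 kJ

eta = 65.7199%, W = 2205.2420 kJ, Qc = 1150.2730 kJ


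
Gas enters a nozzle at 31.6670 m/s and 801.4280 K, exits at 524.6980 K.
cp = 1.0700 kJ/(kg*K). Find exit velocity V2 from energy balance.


dT = 276.7300 K
2*cp*1000*dT = 592202.2000
V1^2 = 1002.7989
V2 = sqrt(593204.9989) = 770.1980 m/s

770.1980 m/s


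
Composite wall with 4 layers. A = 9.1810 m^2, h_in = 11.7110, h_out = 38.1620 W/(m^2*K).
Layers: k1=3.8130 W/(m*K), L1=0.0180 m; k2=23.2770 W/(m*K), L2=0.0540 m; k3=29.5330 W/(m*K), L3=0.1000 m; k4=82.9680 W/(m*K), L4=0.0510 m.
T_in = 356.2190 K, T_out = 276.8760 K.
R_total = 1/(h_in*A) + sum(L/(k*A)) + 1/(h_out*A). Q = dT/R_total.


R_conv_in = 1/(11.7110*9.1810) = 0.0093
R_1 = 0.0180/(3.8130*9.1810) = 0.0005
R_2 = 0.0540/(23.2770*9.1810) = 0.0003
R_3 = 0.1000/(29.5330*9.1810) = 0.0004
R_4 = 0.0510/(82.9680*9.1810) = 6.6953e-05
R_conv_out = 1/(38.1620*9.1810) = 0.0029
R_total = 0.0134 K/W
Q = 79.3430 / 0.0134 = 5939.9593 W

R_total = 0.0134 K/W, Q = 5939.9593 W


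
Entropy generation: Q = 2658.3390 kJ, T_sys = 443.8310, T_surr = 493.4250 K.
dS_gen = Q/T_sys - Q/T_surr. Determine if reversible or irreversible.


dS_sys = 2658.3390/443.8310 = 5.9895 kJ/K
dS_surr = -2658.3390/493.4250 = -5.3875 kJ/K
dS_gen = 5.9895 - 5.3875 = 0.6020 kJ/K (irreversible)

dS_gen = 0.6020 kJ/K, irreversible


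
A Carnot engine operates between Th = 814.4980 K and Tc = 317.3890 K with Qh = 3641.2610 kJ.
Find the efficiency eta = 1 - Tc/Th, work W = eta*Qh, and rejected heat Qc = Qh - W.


eta = 1 - 317.3890/814.4980 = 0.6103
W = 0.6103 * 3641.2610 = 2222.3549 kJ
Qc = 3641.2610 - 2222.3549 = 1418.9061 kJ

eta = 61.0326%, W = 2222.3549 kJ, Qc = 1418.9061 kJ


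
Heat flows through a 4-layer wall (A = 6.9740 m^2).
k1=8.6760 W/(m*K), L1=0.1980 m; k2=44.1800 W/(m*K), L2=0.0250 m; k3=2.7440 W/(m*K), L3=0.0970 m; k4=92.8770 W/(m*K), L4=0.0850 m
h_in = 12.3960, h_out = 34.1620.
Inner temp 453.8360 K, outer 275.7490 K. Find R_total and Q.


R_conv_in = 1/(12.3960*6.9740) = 0.0116
R_1 = 0.1980/(8.6760*6.9740) = 0.0033
R_2 = 0.0250/(44.1800*6.9740) = 8.1140e-05
R_3 = 0.0970/(2.7440*6.9740) = 0.0051
R_4 = 0.0850/(92.8770*6.9740) = 0.0001
R_conv_out = 1/(34.1620*6.9740) = 0.0042
R_total = 0.0243 K/W
Q = 178.0870 / 0.0243 = 7323.1622 W

R_total = 0.0243 K/W, Q = 7323.1622 W


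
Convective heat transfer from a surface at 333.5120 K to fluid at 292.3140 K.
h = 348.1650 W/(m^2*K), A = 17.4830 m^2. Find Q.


dT = 41.1980 K
Q = 348.1650 * 17.4830 * 41.1980 = 250770.9363 W

250770.9363 W


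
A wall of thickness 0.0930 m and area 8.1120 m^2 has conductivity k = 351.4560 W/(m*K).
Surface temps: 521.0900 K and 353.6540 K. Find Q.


dT = 167.4360 K
Q = 351.4560 * 8.1120 * 167.4360 / 0.0930 = 5132923.5468 W

5132923.5468 W


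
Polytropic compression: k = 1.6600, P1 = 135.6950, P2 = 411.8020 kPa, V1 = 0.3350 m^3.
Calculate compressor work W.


(k-1)/k = 0.3976
(P2/P1)^exp = 1.5548
W = 2.5152 * 135.6950 * 0.3350 * (1.5548 - 1) = 63.4377 kJ

63.4377 kJ


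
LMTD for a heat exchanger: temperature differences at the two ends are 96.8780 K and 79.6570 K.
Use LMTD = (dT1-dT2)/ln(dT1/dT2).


dT1/dT2 = 1.2162
ln(dT1/dT2) = 0.1957
LMTD = 17.2210 / 0.1957 = 87.9868 K

87.9868 K


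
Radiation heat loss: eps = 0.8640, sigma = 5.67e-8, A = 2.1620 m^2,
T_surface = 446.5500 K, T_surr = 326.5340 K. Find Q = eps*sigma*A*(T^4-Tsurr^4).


T^4 = 3.9763e+10
Tsurr^4 = 1.1369e+10
Q = 0.8640 * 5.67e-8 * 2.1620 * 2.8394e+10 = 3007.3519 W

3007.3519 W


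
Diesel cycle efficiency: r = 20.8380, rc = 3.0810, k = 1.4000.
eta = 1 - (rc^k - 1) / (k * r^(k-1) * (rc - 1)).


r^(k-1) = 3.3693
rc^k = 4.8325
eta = 0.6096 = 60.9577%

60.9577%


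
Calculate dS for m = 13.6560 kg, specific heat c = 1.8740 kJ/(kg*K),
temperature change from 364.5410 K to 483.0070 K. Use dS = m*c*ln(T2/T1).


T2/T1 = 1.3250
ln(T2/T1) = 0.2814
dS = 13.6560 * 1.8740 * 0.2814 = 7.2012 kJ/K

7.2012 kJ/K


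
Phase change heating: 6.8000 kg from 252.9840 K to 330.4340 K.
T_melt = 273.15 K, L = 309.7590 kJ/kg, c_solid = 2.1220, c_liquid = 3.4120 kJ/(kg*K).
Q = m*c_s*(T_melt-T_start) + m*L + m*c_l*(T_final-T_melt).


Q1 (sensible, solid) = 6.8000 * 2.1220 * 20.1660 = 290.9873 kJ
Q2 (latent) = 6.8000 * 309.7590 = 2106.3612 kJ
Q3 (sensible, liquid) = 6.8000 * 3.4120 * 57.2840 = 1329.0805 kJ
Q_total = 3726.4290 kJ

3726.4290 kJ


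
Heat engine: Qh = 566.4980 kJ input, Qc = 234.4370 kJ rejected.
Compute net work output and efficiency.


W = 566.4980 - 234.4370 = 332.0610 kJ
eta = 332.0610 / 566.4980 = 0.5862 = 58.6164%

W = 332.0610 kJ, eta = 58.6164%


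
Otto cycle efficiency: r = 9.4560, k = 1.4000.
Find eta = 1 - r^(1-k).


r^(k-1) = 2.4563
eta = 1 - 1/2.4563 = 0.5929 = 59.2885%

59.2885%


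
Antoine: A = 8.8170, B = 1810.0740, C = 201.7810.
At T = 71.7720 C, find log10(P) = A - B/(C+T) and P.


C+T = 273.5530
B/(C+T) = 6.6169
log10(P) = 8.8170 - 6.6169 = 2.2001
P = 10^2.2001 = 158.5243 mmHg

158.5243 mmHg


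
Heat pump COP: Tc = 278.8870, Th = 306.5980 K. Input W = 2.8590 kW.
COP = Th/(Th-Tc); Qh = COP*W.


COP = 306.5980 / 27.7110 = 11.0641
Qh = 11.0641 * 2.8590 = 31.6323 kW

COP = 11.0641, Qh = 31.6323 kW


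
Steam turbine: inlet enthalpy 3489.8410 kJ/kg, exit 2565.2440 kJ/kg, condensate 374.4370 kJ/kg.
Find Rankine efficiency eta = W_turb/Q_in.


W = 924.5970 kJ/kg
Q_in = 3115.4040 kJ/kg
eta = 0.2968 = 29.6782%

eta = 29.6782%


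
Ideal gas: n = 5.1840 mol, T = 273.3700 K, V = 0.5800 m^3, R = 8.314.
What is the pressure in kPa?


P = nRT/V = 5.1840 * 8.314 * 273.3700 / 0.5800
= 11782.1858 / 0.5800 = 20314.1134 Pa = 20.3141 kPa

20.3141 kPa


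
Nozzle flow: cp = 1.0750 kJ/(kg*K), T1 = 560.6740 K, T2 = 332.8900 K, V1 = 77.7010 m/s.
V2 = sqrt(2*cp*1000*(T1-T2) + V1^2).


dT = 227.7840 K
2*cp*1000*dT = 489735.6000
V1^2 = 6037.4454
V2 = sqrt(495773.0454) = 704.1115 m/s

704.1115 m/s


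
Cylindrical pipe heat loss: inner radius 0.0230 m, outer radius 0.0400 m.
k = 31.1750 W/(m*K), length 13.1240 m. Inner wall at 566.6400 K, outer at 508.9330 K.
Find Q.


dT = 57.7070 K
ln(ro/ri) = 0.5534
Q = 2*pi*31.1750*13.1240*57.7070 / 0.5534 = 268073.2500 W

268073.2500 W


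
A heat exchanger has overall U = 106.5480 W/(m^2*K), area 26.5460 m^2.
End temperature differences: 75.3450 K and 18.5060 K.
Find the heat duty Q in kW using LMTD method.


LMTD = 40.4841 K
Q = 106.5480 * 26.5460 * 40.4841 = 114506.2275 W = 114.5062 kW

114.5062 kW


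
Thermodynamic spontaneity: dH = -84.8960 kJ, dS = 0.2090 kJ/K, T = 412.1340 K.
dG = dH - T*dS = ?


T*dS = 412.1340 * 0.2090 = 86.1360 kJ
dG = -84.8960 - 86.1360 = -171.0320 kJ (spontaneous)

dG = -171.0320 kJ, spontaneous


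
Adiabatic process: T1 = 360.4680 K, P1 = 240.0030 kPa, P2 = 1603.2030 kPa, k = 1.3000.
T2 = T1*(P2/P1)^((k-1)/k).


(k-1)/k = 0.2308
(P2/P1)^exp = 1.5500
T2 = 360.4680 * 1.5500 = 558.7257 K

558.7257 K


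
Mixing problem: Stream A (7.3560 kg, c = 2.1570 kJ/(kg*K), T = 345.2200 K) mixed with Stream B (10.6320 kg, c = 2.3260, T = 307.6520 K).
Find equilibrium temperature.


num = 13085.8123
den = 40.5969
Tf = 322.3351 K

322.3351 K


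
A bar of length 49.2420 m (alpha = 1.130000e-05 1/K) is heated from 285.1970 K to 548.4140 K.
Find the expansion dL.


dT = 263.2170 K
dL = 1.130000e-05 * 49.2420 * 263.2170 = 0.146463 m
L_final = 49.388463 m

dL = 0.146463 m


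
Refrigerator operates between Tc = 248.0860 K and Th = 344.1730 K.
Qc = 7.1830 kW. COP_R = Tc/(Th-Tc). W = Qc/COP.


COP = 248.0860 / 96.0870 = 2.5819
W = 7.1830 / 2.5819 = 2.7821 kW

COP = 2.5819, W = 2.7821 kW


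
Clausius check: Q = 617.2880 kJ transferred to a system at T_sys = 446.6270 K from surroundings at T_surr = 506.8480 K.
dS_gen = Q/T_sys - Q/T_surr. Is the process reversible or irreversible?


dS_sys = 617.2880/446.6270 = 1.3821 kJ/K
dS_surr = -617.2880/506.8480 = -1.2179 kJ/K
dS_gen = 1.3821 - 1.2179 = 0.1642 kJ/K (irreversible)

dS_gen = 0.1642 kJ/K, irreversible


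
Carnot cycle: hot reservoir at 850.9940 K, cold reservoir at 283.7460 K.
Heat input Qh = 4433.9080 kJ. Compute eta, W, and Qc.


eta = 1 - 283.7460/850.9940 = 0.6666
W = 0.6666 * 4433.9080 = 2955.5149 kJ
Qc = 4433.9080 - 2955.5149 = 1478.3931 kJ

eta = 66.6571%, W = 2955.5149 kJ, Qc = 1478.3931 kJ


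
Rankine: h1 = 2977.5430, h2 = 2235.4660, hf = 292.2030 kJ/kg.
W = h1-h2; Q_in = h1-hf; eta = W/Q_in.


W = 742.0770 kJ/kg
Q_in = 2685.3400 kJ/kg
eta = 0.2763 = 27.6344%

eta = 27.6344%


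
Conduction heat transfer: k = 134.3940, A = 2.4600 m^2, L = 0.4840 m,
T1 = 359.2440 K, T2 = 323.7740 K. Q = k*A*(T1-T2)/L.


dT = 35.4700 K
Q = 134.3940 * 2.4600 * 35.4700 / 0.4840 = 24228.7391 W

24228.7391 W


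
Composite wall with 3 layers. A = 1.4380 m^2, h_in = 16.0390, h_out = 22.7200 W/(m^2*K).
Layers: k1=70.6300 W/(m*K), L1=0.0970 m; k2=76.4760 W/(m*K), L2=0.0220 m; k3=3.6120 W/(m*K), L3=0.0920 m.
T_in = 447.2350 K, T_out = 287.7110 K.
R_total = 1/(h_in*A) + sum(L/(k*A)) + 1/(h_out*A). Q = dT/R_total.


R_conv_in = 1/(16.0390*1.4380) = 0.0434
R_1 = 0.0970/(70.6300*1.4380) = 0.0010
R_2 = 0.0220/(76.4760*1.4380) = 0.0002
R_3 = 0.0920/(3.6120*1.4380) = 0.0177
R_conv_out = 1/(22.7200*1.4380) = 0.0306
R_total = 0.0928 K/W
Q = 159.5240 / 0.0928 = 1718.3984 W

R_total = 0.0928 K/W, Q = 1718.3984 W


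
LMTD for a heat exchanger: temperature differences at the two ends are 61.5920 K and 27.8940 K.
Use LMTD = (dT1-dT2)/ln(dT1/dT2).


dT1/dT2 = 2.2081
ln(dT1/dT2) = 0.7921
LMTD = 33.6980 / 0.7921 = 42.5415 K

42.5415 K


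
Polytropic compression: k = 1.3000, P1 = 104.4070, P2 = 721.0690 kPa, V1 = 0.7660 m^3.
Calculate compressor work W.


(k-1)/k = 0.2308
(P2/P1)^exp = 1.5620
W = 4.3333 * 104.4070 * 0.7660 * (1.5620 - 1) = 194.7569 kJ

194.7569 kJ


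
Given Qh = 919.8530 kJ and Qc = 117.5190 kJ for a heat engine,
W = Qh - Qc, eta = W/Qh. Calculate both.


W = 919.8530 - 117.5190 = 802.3340 kJ
eta = 802.3340 / 919.8530 = 0.8722 = 87.2242%

W = 802.3340 kJ, eta = 87.2242%


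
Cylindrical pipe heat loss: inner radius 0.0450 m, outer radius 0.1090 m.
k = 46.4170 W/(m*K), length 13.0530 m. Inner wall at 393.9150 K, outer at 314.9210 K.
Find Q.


dT = 78.9940 K
ln(ro/ri) = 0.8847
Q = 2*pi*46.4170*13.0530*78.9940 / 0.8847 = 339916.7169 W

339916.7169 W


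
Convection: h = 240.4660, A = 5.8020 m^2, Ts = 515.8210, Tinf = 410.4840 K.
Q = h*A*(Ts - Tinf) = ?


dT = 105.3370 K
Q = 240.4660 * 5.8020 * 105.3370 = 146964.4688 W

146964.4688 W


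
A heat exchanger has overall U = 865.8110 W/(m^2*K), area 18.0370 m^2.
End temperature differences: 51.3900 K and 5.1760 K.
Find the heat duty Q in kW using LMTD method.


LMTD = 20.1332 K
Q = 865.8110 * 18.0370 * 20.1332 = 314413.0023 W = 314.4130 kW

314.4130 kW


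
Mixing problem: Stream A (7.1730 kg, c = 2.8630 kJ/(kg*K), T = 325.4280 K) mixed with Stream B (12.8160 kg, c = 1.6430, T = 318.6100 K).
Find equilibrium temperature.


num = 13391.9581
den = 41.5930
Tf = 321.9763 K

321.9763 K


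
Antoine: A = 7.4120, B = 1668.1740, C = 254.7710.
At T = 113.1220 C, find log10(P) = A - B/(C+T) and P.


C+T = 367.8930
B/(C+T) = 4.5344
log10(P) = 7.4120 - 4.5344 = 2.8776
P = 10^2.8776 = 754.3972 mmHg

754.3972 mmHg


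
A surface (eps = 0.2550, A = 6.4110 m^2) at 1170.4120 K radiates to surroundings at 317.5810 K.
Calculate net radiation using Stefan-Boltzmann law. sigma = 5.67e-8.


T^4 = 1.8765e+12
Tsurr^4 = 1.0172e+10
Q = 0.2550 * 5.67e-8 * 6.4110 * 1.8664e+12 = 172998.9449 W

172998.9449 W


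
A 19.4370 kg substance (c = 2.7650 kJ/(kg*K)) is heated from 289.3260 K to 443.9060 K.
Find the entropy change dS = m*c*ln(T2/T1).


T2/T1 = 1.5343
ln(T2/T1) = 0.4281
dS = 19.4370 * 2.7650 * 0.4281 = 23.0053 kJ/K

23.0053 kJ/K


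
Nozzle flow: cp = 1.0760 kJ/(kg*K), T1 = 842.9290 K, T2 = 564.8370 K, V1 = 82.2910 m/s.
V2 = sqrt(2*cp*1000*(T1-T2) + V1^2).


dT = 278.0920 K
2*cp*1000*dT = 598453.9840
V1^2 = 6771.8087
V2 = sqrt(605225.7927) = 777.9626 m/s

777.9626 m/s


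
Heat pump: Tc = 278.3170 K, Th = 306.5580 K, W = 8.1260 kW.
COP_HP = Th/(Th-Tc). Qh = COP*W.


COP = 306.5580 / 28.2410 = 10.8551
Qh = 10.8551 * 8.1260 = 88.2083 kW

COP = 10.8551, Qh = 88.2083 kW


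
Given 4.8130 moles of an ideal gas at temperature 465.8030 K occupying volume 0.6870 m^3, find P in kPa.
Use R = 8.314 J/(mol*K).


P = nRT/V = 4.8130 * 8.314 * 465.8030 / 0.6870
= 18639.2384 / 0.6870 = 27131.3514 Pa = 27.1314 kPa

27.1314 kPa


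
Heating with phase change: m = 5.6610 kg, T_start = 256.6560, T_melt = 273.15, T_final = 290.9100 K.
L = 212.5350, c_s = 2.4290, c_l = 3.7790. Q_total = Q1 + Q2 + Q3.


Q1 (sensible, solid) = 5.6610 * 2.4290 * 16.4940 = 226.8019 kJ
Q2 (latent) = 5.6610 * 212.5350 = 1203.1606 kJ
Q3 (sensible, liquid) = 5.6610 * 3.7790 * 17.7600 = 379.9382 kJ
Q_total = 1809.9008 kJ

1809.9008 kJ


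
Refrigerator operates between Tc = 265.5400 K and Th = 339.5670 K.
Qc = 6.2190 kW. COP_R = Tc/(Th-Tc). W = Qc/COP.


COP = 265.5400 / 74.0270 = 3.5871
W = 6.2190 / 3.5871 = 1.7337 kW

COP = 3.5871, W = 1.7337 kW


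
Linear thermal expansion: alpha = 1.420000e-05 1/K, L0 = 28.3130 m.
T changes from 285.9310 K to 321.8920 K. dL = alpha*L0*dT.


dT = 35.9610 K
dL = 1.420000e-05 * 28.3130 * 35.9610 = 0.014458 m
L_final = 28.327458 m

dL = 0.014458 m


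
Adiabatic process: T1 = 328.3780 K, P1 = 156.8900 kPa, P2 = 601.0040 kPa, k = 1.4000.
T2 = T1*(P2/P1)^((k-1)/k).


(k-1)/k = 0.2857
(P2/P1)^exp = 1.4677
T2 = 328.3780 * 1.4677 = 481.9767 K

481.9767 K


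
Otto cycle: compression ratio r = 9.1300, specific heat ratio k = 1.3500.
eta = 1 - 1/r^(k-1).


r^(k-1) = 2.1685
eta = 1 - 1/2.1685 = 0.5389 = 53.8857%

53.8857%


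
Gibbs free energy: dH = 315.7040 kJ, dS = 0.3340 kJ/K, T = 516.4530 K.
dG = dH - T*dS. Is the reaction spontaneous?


T*dS = 516.4530 * 0.3340 = 172.4953 kJ
dG = 315.7040 - 172.4953 = 143.2087 kJ (non-spontaneous)

dG = 143.2087 kJ, non-spontaneous


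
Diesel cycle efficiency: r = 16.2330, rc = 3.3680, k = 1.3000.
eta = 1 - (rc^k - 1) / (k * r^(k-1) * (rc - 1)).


r^(k-1) = 2.3074
rc^k = 4.8482
eta = 0.4582 = 45.8228%

45.8228%


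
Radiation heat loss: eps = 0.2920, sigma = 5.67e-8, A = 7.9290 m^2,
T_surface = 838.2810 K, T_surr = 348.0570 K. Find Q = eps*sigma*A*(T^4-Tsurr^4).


T^4 = 4.9381e+11
Tsurr^4 = 1.4676e+10
Q = 0.2920 * 5.67e-8 * 7.9290 * 4.7913e+11 = 62898.4693 W

62898.4693 W


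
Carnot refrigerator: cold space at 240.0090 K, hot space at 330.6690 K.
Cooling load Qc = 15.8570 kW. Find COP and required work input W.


COP = 240.0090 / 90.6600 = 2.6474
W = 15.8570 / 2.6474 = 5.9898 kW

COP = 2.6474, W = 5.9898 kW


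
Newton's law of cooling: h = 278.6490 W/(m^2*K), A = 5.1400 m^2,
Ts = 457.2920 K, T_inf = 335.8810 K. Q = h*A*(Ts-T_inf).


dT = 121.4110 K
Q = 278.6490 * 5.1400 * 121.4110 = 173891.6162 W

173891.6162 W


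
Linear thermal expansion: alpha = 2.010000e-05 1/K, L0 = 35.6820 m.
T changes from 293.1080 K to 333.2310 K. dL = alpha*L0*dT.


dT = 40.1230 K
dL = 2.010000e-05 * 35.6820 * 40.1230 = 0.028777 m
L_final = 35.710777 m

dL = 0.028777 m


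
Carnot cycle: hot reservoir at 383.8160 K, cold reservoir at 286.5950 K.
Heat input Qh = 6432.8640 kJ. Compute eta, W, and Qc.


eta = 1 - 286.5950/383.8160 = 0.2533
W = 0.2533 * 6432.8640 = 1629.4513 kJ
Qc = 6432.8640 - 1629.4513 = 4803.4127 kJ

eta = 25.3301%, W = 1629.4513 kJ, Qc = 4803.4127 kJ


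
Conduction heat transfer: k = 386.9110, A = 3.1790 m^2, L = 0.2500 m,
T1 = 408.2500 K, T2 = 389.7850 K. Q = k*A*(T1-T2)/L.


dT = 18.4650 K
Q = 386.9110 * 3.1790 * 18.4650 / 0.2500 = 90847.0665 W

90847.0665 W


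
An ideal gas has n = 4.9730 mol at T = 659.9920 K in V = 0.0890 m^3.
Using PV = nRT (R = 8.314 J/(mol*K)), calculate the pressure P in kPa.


P = nRT/V = 4.9730 * 8.314 * 659.9920 / 0.0890
= 27287.7138 / 0.0890 = 306603.5253 Pa = 306.6035 kPa

306.6035 kPa


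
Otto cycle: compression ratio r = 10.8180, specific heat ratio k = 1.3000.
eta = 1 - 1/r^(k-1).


r^(k-1) = 2.0429
eta = 1 - 1/2.0429 = 0.5105 = 51.0496%

51.0496%


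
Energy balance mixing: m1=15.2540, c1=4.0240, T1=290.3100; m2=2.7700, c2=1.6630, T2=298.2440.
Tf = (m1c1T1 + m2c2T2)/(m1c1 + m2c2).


num = 19193.7003
den = 65.9886
Tf = 290.8639 K

290.8639 K


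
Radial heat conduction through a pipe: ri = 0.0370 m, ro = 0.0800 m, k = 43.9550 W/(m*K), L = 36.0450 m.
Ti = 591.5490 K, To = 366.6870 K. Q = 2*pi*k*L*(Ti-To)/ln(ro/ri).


dT = 224.8620 K
ln(ro/ri) = 0.7711
Q = 2*pi*43.9550*36.0450*224.8620 / 0.7711 = 2902910.4332 W

2902910.4332 W


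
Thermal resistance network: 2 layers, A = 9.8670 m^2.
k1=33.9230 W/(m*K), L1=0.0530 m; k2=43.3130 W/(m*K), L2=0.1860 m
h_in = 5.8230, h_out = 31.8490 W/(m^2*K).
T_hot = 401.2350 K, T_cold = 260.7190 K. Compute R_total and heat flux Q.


R_conv_in = 1/(5.8230*9.8670) = 0.0174
R_1 = 0.0530/(33.9230*9.8670) = 0.0002
R_2 = 0.1860/(43.3130*9.8670) = 0.0004
R_conv_out = 1/(31.8490*9.8670) = 0.0032
R_total = 0.0212 K/W
Q = 140.5160 / 0.0212 = 6634.2270 W

R_total = 0.0212 K/W, Q = 6634.2270 W


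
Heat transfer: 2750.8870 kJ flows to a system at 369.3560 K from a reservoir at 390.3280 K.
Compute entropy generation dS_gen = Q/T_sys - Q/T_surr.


dS_sys = 2750.8870/369.3560 = 7.4478 kJ/K
dS_surr = -2750.8870/390.3280 = -7.0476 kJ/K
dS_gen = 7.4478 - 7.0476 = 0.4002 kJ/K (irreversible)

dS_gen = 0.4002 kJ/K, irreversible


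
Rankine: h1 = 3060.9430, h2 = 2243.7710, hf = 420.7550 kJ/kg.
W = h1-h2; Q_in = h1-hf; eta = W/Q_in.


W = 817.1720 kJ/kg
Q_in = 2640.1880 kJ/kg
eta = 0.3095 = 30.9513%

eta = 30.9513%


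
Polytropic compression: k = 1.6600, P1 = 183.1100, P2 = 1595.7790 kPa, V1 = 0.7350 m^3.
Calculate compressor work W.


(k-1)/k = 0.3976
(P2/P1)^exp = 2.3650
W = 2.5152 * 183.1100 * 0.7350 * (2.3650 - 1) = 462.0714 kJ

462.0714 kJ


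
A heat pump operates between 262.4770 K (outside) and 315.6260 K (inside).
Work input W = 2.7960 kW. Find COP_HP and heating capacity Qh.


COP = 315.6260 / 53.1490 = 5.9385
Qh = 5.9385 * 2.7960 = 16.6041 kW

COP = 5.9385, Qh = 16.6041 kW


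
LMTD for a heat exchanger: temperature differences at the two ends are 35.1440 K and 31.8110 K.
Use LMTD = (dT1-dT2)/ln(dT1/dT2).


dT1/dT2 = 1.1048
ln(dT1/dT2) = 0.0996
LMTD = 3.3330 / 0.0996 = 33.4498 K

33.4498 K


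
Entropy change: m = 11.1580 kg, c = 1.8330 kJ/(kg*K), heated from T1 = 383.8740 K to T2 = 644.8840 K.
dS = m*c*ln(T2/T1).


T2/T1 = 1.6799
ln(T2/T1) = 0.5188
dS = 11.1580 * 1.8330 * 0.5188 = 10.6099 kJ/K

10.6099 kJ/K


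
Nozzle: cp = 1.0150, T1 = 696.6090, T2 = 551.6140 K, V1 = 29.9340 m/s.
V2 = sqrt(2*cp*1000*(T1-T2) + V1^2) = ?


dT = 144.9950 K
2*cp*1000*dT = 294339.8500
V1^2 = 896.0444
V2 = sqrt(295235.8944) = 543.3561 m/s

543.3561 m/s


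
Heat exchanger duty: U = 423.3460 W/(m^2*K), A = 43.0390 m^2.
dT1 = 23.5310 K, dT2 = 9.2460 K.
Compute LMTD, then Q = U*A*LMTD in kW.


LMTD = 15.2923 K
Q = 423.3460 * 43.0390 * 15.2923 = 278632.4145 W = 278.6324 kW

278.6324 kW


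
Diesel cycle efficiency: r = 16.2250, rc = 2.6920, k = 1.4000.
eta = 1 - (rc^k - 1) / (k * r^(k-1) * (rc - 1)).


r^(k-1) = 3.0484
rc^k = 4.0004
eta = 0.5845 = 58.4492%

58.4492%


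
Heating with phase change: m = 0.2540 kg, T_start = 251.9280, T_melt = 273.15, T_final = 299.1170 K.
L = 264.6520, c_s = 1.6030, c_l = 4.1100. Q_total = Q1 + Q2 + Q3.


Q1 (sensible, solid) = 0.2540 * 1.6030 * 21.2220 = 8.6408 kJ
Q2 (latent) = 0.2540 * 264.6520 = 67.2216 kJ
Q3 (sensible, liquid) = 0.2540 * 4.1100 * 25.9670 = 27.1080 kJ
Q_total = 102.9704 kJ

102.9704 kJ


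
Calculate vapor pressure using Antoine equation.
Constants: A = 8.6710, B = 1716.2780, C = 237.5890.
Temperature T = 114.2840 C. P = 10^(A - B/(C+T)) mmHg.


C+T = 351.8730
B/(C+T) = 4.8775
log10(P) = 8.6710 - 4.8775 = 3.7935
P = 10^3.7935 = 6215.1330 mmHg

6215.1330 mmHg


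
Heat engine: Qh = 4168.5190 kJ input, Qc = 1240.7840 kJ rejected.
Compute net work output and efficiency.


W = 4168.5190 - 1240.7840 = 2927.7350 kJ
eta = 2927.7350 / 4168.5190 = 0.7023 = 70.2344%

W = 2927.7350 kJ, eta = 70.2344%


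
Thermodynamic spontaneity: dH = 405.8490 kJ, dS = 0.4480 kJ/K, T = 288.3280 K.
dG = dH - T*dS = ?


T*dS = 288.3280 * 0.4480 = 129.1709 kJ
dG = 405.8490 - 129.1709 = 276.6781 kJ (non-spontaneous)

dG = 276.6781 kJ, non-spontaneous


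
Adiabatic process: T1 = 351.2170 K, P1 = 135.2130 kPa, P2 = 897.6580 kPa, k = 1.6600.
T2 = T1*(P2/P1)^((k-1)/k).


(k-1)/k = 0.3976
(P2/P1)^exp = 2.1225
T2 = 351.2170 * 2.1225 = 745.4724 K

745.4724 K


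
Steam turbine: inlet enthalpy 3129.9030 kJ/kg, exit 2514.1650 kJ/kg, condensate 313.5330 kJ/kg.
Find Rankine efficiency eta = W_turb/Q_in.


W = 615.7380 kJ/kg
Q_in = 2816.3700 kJ/kg
eta = 0.2186 = 21.8628%

eta = 21.8628%


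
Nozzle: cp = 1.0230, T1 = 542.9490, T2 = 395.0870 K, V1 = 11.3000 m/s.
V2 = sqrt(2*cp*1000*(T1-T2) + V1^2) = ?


dT = 147.8620 K
2*cp*1000*dT = 302525.6520
V1^2 = 127.6900
V2 = sqrt(302653.3420) = 550.1394 m/s

550.1394 m/s
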